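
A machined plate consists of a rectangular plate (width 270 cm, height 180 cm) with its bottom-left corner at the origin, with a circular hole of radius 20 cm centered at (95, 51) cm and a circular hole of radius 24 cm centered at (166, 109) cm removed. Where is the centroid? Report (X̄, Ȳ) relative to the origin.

plate: A = 270 × 180 = 48600.00, centroid at (135.00, 90.00).
hole 1: A = −π·20² = -1256.64, centroid at (95.00, 51.00).
hole 2: A = −π·24² = -1809.56, centroid at (166.00, 109.00).
ΣA = 45533.81 cm², ΣAX̄ = 6141232.96 cm³, ΣAȲ = 4112669.76 cm³.
X̄ = 6141232.96/45533.81 = 134.87 cm; Ȳ = 4112669.76/45533.81 = 90.32 cm.

X̄ = 134.87 cm, Ȳ = 90.32 cm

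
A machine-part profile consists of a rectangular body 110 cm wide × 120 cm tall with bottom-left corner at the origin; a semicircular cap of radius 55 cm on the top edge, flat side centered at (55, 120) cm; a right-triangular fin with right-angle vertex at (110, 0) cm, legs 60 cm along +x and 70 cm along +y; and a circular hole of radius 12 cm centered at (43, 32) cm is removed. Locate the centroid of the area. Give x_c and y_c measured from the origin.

x_c = 63.31 cm, y_c = 76.92 cm

rectangular body: A = 110 × 120 = 13200.00, centroid at (55.00, 60.00).
semicircular top: A = ½π·55² = 4751.66, centroid at (55.00, 143.34).
triangular fin: A = ½·60·70 = 2100.00, centroid at (130.00, 23.33).
hole: A = −π·12² = -452.39, centroid at (43.00, 32.00).
ΣA = 19599.27 cm², ΣAx_c = 1240888.50 cm³, ΣAy_c = 1507639.27 cm³.
x_c = 1240888.50/19599.27 = 63.31 cm; y_c = 1507639.27/19599.27 = 76.92 cm.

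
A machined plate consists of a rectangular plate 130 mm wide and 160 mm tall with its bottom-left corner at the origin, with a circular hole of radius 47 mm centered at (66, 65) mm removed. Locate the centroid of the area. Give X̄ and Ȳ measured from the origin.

plate: A = 130 × 160 = 20800.00, centroid at (65.00, 80.00).
hole: A = −π·47² = -6939.78, centroid at (66.00, 65.00).
ΣA = 13860.22 mm², ΣAX̄ = 893974.64 mm³, ΣAȲ = 1212914.42 mm³.
X̄ = 893974.64/13860.22 = 64.50 mm; Ȳ = 1212914.42/13860.22 = 87.51 mm.

X̄ = 64.50 mm, Ȳ = 87.51 mm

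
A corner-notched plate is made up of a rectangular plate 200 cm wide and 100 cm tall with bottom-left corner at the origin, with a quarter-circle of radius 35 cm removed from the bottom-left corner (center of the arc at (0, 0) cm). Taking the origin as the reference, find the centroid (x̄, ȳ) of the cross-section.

x̄ = 104.30 cm, ȳ = 51.78 cm

Part | A | x̄ᵢ | ȳᵢ | A·x̄ᵢ | A·ȳᵢ
plate | 20000.00 | 100.00 | 50.00 | 2000000.00 | 1000000.00
removed quarter-circle | -962.11 | 14.85 | 14.85 | -14291.67 | -14291.67
Σ | 19037.89 |  |  | 1985708.33 | 985708.33
x̄ = 1985708.33 / 19037.89 = 104.30 cm
ȳ = 985708.33 / 19037.89 = 51.78 cm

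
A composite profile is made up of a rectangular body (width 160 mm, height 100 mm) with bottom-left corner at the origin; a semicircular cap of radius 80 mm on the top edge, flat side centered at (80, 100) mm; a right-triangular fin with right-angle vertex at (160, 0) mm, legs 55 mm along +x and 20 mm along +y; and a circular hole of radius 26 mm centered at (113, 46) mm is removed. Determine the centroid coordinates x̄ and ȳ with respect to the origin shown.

Part | A | x̄ᵢ | ȳᵢ | A·x̄ᵢ | A·ȳᵢ
rectangular body | 16000.00 | 80.00 | 50.00 | 1280000.00 | 800000.00
semicircular top | 10053.10 | 80.00 | 133.95 | 804247.72 | 1346642.98
triangular fin | 550.00 | 178.33 | 6.67 | 98083.33 | 3666.67
hole | -2123.72 | 113.00 | 46.00 | -239979.98 | -97690.97
Σ | 24479.38 |  |  | 1942351.07 | 2052618.68
x̄ = 1942351.07 / 24479.38 = 79.35 mm
ȳ = 2052618.68 / 24479.38 = 83.85 mm

x̄ = 79.35 mm, ȳ = 83.85 mm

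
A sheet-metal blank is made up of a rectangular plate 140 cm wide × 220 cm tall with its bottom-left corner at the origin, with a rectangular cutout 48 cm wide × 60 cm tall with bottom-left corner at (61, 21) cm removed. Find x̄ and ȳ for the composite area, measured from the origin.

x̄ = 68.45 cm, ȳ = 116.09 cm

Part | A | x̄ᵢ | ȳᵢ | A·x̄ᵢ | A·ȳᵢ
plate | 30800.00 | 70.00 | 110.00 | 2156000.00 | 3388000.00
hole | -2880.00 | 85.00 | 51.00 | -244800.00 | -146880.00
Σ | 27920.00 |  |  | 1911200.00 | 3241120.00
x̄ = 1911200.00 / 27920.00 = 68.45 cm
ȳ = 3241120.00 / 27920.00 = 116.09 cm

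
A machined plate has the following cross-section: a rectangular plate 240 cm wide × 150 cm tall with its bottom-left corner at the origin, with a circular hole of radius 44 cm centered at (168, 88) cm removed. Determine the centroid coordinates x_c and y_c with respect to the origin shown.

x_c = 110.24 cm, y_c = 72.36 cm

plate: A = 240 × 150 = 36000.00, centroid at (120.00, 75.00).
hole: A = −π·44² = -6082.12, centroid at (168.00, 88.00).
ΣA = 29917.88 cm²
ΣAx_c = (36000.00)(120.00) + (-6082.12)(168.00) = 3298203.27 cm³
ΣAy_c = (36000.00)(75.00) + (-6082.12)(88.00) = 2164773.14 cm³
x_c = 3298203.27 / 29917.88 = 110.24 cm
y_c = 2164773.14 / 29917.88 = 72.36 cm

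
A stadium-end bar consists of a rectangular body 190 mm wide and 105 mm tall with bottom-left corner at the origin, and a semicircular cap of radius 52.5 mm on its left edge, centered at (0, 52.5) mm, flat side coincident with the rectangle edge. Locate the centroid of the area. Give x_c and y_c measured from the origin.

Part | A | x̄ᵢ | ȳᵢ | A·x̄ᵢ | A·ȳᵢ
rectangular body | 19950.00 | 95.00 | 52.50 | 1895250.00 | 1047375.00
semicircular end | 4329.51 | -22.28 | 52.50 | -96468.75 | 227299.14
Σ | 24279.51 |  |  | 1798781.25 | 1274674.14
x_c = 1798781.25 / 24279.51 = 74.09 mm
y_c = 1274674.14 / 24279.51 = 52.50 mm

x_c = 74.09 mm, y_c = 52.50 mm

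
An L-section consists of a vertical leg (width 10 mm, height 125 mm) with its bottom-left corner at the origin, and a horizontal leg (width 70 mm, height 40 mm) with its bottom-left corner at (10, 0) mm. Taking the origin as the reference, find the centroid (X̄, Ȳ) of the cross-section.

X̄ = 32.65 mm, Ȳ = 33.12 mm

vertical leg: A = 10 × 125 = 1250.00, centroid at (5.00, 62.50).
horizontal leg: A = 70 × 40 = 2800.00, centroid at (45.00, 20.00).
ΣA = 4050.00 mm², ΣAX̄ = 132250.00 mm³, ΣAȲ = 134125.00 mm³.
X̄ = 132250.00/4050.00 = 32.65 mm; Ȳ = 134125.00/4050.00 = 33.12 mm.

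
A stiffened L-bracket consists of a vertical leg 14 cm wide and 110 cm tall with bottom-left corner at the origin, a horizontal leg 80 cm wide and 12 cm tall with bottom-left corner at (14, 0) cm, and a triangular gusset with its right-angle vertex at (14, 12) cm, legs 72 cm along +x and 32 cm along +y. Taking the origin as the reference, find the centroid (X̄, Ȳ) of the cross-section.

X̄ = 29.13 cm, Ȳ = 31.92 cm

vertical leg: A = 14 × 110 = 1540.00, centroid at (7.00, 55.00).
horizontal leg: A = 80 × 12 = 960.00, centroid at (54.00, 6.00).
gusset: A = ½·72·32 = 1152.00, centroid at (38.00, 22.67).
ΣA = 3652.00 cm²
ΣAX̄ = (1540.00)(7.00) + (960.00)(54.00) + (1152.00)(38.00) = 106396.00 cm³
ΣAȲ = (1540.00)(55.00) + (960.00)(6.00) + (1152.00)(22.67) = 116572.00 cm³
X̄ = 106396.00 / 3652.00 = 29.13 cm
Ȳ = 116572.00 / 3652.00 = 31.92 cm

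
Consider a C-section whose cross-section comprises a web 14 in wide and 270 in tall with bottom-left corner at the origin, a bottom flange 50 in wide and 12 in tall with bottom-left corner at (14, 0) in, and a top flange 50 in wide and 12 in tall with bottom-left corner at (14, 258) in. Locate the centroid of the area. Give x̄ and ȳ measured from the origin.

web: A = 14 × 270 = 3780.00, centroid at (7.00, 135.00).
bottom flange: A = 50 × 12 = 600.00, centroid at (39.00, 6.00).
top flange: A = 50 × 12 = 600.00, centroid at (39.00, 264.00).
ΣA = 4980.00 in²
ΣAx̄ = (3780.00)(7.00) + (600.00)(39.00) + (600.00)(39.00) = 73260.00 in³
ΣAȳ = (3780.00)(135.00) + (600.00)(6.00) + (600.00)(264.00) = 672300.00 in³
x̄ = 73260.00 / 4980.00 = 14.71 in
ȳ = 672300.00 / 4980.00 = 135.00 in

x̄ = 14.71 in, ȳ = 135.00 in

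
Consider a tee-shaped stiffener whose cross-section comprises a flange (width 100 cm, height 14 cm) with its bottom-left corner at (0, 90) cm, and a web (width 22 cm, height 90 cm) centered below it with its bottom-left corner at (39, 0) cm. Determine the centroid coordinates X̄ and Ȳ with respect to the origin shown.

X̄ = 50.00 cm, Ȳ = 66.54 cm

Part | A | x̄ᵢ | ȳᵢ | A·x̄ᵢ | A·ȳᵢ
web | 1980.00 | 50.00 | 45.00 | 99000.00 | 89100.00
flange | 1400.00 | 50.00 | 97.00 | 70000.00 | 135800.00
Σ | 3380.00 |  |  | 169000.00 | 224900.00
X̄ = 169000.00 / 3380.00 = 50.00 cm
Ȳ = 224900.00 / 3380.00 = 66.54 cm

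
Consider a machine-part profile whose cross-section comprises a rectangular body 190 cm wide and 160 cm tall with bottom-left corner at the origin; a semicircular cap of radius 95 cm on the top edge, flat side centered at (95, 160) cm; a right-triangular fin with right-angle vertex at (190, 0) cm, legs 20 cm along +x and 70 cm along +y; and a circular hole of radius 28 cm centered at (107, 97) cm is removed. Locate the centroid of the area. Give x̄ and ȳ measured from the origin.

rectangular body: A = 190 × 160 = 30400.00, centroid at (95.00, 80.00).
semicircular top: A = ½π·95² = 14176.44, centroid at (95.00, 200.32).
triangular fin: A = ½·20·70 = 700.00, centroid at (196.67, 23.33).
hole: A = −π·28² = -2463.01, centroid at (107.00, 97.00).
ΣA = 42813.43 cm², ΣAx̄ = 4108886.24 cm³, ΣAȳ = 5049234.72 cm³.
x̄ = 4108886.24/42813.43 = 95.97 cm; ȳ = 5049234.72/42813.43 = 117.94 cm.

x̄ = 95.97 cm, ȳ = 117.94 cm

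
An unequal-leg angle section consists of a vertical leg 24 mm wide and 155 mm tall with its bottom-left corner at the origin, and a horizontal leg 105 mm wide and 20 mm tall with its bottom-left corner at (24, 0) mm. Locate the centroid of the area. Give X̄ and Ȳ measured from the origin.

Part | A | x̄ᵢ | ȳᵢ | A·x̄ᵢ | A·ȳᵢ
vertical leg | 3720.00 | 12.00 | 77.50 | 44640.00 | 288300.00
horizontal leg | 2100.00 | 76.50 | 10.00 | 160650.00 | 21000.00
Σ | 5820.00 |  |  | 205290.00 | 309300.00
X̄ = 205290.00 / 5820.00 = 35.27 mm
Ȳ = 309300.00 / 5820.00 = 53.14 mm

X̄ = 35.27 mm, Ȳ = 53.14 mm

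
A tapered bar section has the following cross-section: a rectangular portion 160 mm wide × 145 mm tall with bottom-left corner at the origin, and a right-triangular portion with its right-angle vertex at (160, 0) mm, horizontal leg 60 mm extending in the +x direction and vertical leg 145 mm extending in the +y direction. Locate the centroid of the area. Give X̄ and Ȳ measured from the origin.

rectangular portion: A = 160 × 145 = 23200.00, centroid at (80.00, 72.50).
triangular portion: A = ½·60·145 = 4350.00, centroid at (180.00, 48.33).
ΣA = 27550.00 mm², ΣAX̄ = 2639000.00 mm³, ΣAȲ = 1892250.00 mm³.
X̄ = 2639000.00/27550.00 = 95.79 mm; Ȳ = 1892250.00/27550.00 = 68.68 mm.

X̄ = 95.79 mm, Ȳ = 68.68 mm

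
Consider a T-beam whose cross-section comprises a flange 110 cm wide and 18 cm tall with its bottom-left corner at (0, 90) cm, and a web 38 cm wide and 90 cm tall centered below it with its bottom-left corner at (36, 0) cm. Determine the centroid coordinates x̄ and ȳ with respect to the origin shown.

x̄ = 55.00 cm, ȳ = 64.80 cm

web: A = 38 × 90 = 3420.00, centroid at (55.00, 45.00).
flange: A = 110 × 18 = 1980.00, centroid at (55.00, 99.00).
ΣA = 5400.00 cm²
ΣAx̄ = (3420.00)(55.00) + (1980.00)(55.00) = 297000.00 cm³
ΣAȳ = (3420.00)(45.00) + (1980.00)(99.00) = 349920.00 cm³
x̄ = 297000.00 / 5400.00 = 55.00 cm
ȳ = 349920.00 / 5400.00 = 64.80 cm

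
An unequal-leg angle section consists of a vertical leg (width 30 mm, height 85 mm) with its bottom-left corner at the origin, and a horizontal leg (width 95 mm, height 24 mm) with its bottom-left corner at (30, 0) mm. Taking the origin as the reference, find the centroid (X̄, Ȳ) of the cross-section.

X̄ = 44.50 mm, Ȳ = 28.10 mm

vertical leg: A = 30 × 85 = 2550.00, centroid at (15.00, 42.50).
horizontal leg: A = 95 × 24 = 2280.00, centroid at (77.50, 12.00).
ΣA = 4830.00 mm²
ΣAX̄ = (2550.00)(15.00) + (2280.00)(77.50) = 214950.00 mm³
ΣAȲ = (2550.00)(42.50) + (2280.00)(12.00) = 135735.00 mm³
X̄ = 214950.00 / 4830.00 = 44.50 mm
Ȳ = 135735.00 / 4830.00 = 28.10 mm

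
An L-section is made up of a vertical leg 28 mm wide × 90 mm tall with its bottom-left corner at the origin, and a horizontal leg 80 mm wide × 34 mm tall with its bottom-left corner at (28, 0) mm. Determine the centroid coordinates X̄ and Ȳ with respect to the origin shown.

X̄ = 42.03 mm, Ȳ = 30.47 mm

vertical leg: A = 28 × 90 = 2520.00, centroid at (14.00, 45.00).
horizontal leg: A = 80 × 34 = 2720.00, centroid at (68.00, 17.00).
ΣA = 5240.00 mm²
ΣAX̄ = (2520.00)(14.00) + (2720.00)(68.00) = 220240.00 mm³
ΣAȲ = (2520.00)(45.00) + (2720.00)(17.00) = 159640.00 mm³
X̄ = 220240.00 / 5240.00 = 42.03 mm
Ȳ = 159640.00 / 5240.00 = 30.47 mm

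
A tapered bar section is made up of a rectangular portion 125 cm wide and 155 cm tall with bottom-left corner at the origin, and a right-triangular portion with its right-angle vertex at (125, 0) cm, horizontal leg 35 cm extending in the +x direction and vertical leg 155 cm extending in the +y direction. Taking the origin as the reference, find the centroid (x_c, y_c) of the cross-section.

rectangular portion: A = 125 × 155 = 19375.00, centroid at (62.50, 77.50).
triangular portion: A = ½·35·155 = 2712.50, centroid at (136.67, 51.67).
ΣA = 22087.50 cm²
ΣAx_c = (19375.00)(62.50) + (2712.50)(136.67) = 1581645.83 cm³
ΣAy_c = (19375.00)(77.50) + (2712.50)(51.67) = 1641708.33 cm³
x_c = 1581645.83 / 22087.50 = 71.61 cm
y_c = 1641708.33 / 22087.50 = 74.33 cm

x_c = 71.61 cm, y_c = 74.33 cm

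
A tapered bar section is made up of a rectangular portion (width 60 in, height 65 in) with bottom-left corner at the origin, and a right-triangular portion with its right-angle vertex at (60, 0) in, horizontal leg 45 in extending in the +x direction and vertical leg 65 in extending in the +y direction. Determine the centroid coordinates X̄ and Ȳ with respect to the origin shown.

Part | A | x̄ᵢ | ȳᵢ | A·x̄ᵢ | A·ȳᵢ
rectangular portion | 3900.00 | 30.00 | 32.50 | 117000.00 | 126750.00
triangular portion | 1462.50 | 75.00 | 21.67 | 109687.50 | 31687.50
Σ | 5362.50 |  |  | 226687.50 | 158437.50
X̄ = 226687.50 / 5362.50 = 42.27 in
Ȳ = 158437.50 / 5362.50 = 29.55 in

X̄ = 42.27 in, Ȳ = 29.55 in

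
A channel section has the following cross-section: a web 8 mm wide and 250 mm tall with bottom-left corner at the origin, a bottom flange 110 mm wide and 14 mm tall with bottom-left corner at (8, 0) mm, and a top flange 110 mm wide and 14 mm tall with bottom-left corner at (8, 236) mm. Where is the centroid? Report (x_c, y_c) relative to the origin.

x_c = 39.77 mm, y_c = 125.00 mm

web: A = 8 × 250 = 2000.00, centroid at (4.00, 125.00).
bottom flange: A = 110 × 14 = 1540.00, centroid at (63.00, 7.00).
top flange: A = 110 × 14 = 1540.00, centroid at (63.00, 243.00).
ΣA = 5080.00 mm²
ΣAx_c = (2000.00)(4.00) + (1540.00)(63.00) + (1540.00)(63.00) = 202040.00 mm³
ΣAy_c = (2000.00)(125.00) + (1540.00)(7.00) + (1540.00)(243.00) = 635000.00 mm³
x_c = 202040.00 / 5080.00 = 39.77 mm
y_c = 635000.00 / 5080.00 = 125.00 mm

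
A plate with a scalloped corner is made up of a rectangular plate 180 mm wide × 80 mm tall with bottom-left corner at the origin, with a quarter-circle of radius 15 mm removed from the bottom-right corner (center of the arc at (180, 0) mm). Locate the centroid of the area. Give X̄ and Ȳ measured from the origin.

plate: A = 180 × 80 = 14400.00, centroid at (90.00, 40.00).
removed quarter-circle: A = −¼π·15² = -176.71, centroid at (173.63, 6.37).
ΣA = 14223.29 mm², ΣAX̄ = 1265316.37 mm³, ΣAȲ = 574875.00 mm³.
X̄ = 1265316.37/14223.29 = 88.96 mm; Ȳ = 574875.00/14223.29 = 40.42 mm.

X̄ = 88.96 mm, Ȳ = 40.42 mm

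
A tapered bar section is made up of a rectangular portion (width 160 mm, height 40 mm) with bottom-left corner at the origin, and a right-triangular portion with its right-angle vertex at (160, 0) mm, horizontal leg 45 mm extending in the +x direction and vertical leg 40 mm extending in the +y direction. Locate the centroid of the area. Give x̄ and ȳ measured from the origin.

x̄ = 91.71 mm, ȳ = 19.18 mm

rectangular portion: A = 160 × 40 = 6400.00, centroid at (80.00, 20.00).
triangular portion: A = ½·45·40 = 900.00, centroid at (175.00, 13.33).
ΣA = 7300.00 mm²
ΣAx̄ = (6400.00)(80.00) + (900.00)(175.00) = 669500.00 mm³
ΣAȳ = (6400.00)(20.00) + (900.00)(13.33) = 140000.00 mm³
x̄ = 669500.00 / 7300.00 = 91.71 mm
ȳ = 140000.00 / 7300.00 = 19.18 mm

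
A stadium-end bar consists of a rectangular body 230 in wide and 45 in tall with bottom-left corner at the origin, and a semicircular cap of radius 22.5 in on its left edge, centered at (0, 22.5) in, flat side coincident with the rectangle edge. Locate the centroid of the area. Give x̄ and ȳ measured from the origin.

rectangular body: A = 230 × 45 = 10350.00, centroid at (115.00, 22.50).
semicircular end: A = ½π·22.5² = 795.22, centroid at (-9.55, 22.50).
ΣA = 11145.22 in²
ΣAx̄ = (10350.00)(115.00) + (795.22)(-9.55) = 1182656.25 in³
ΣAȳ = (10350.00)(22.50) + (795.22)(22.50) = 250767.35 in³
x̄ = 1182656.25 / 11145.22 = 106.11 in
ȳ = 250767.35 / 11145.22 = 22.50 in

x̄ = 106.11 in, ȳ = 22.50 in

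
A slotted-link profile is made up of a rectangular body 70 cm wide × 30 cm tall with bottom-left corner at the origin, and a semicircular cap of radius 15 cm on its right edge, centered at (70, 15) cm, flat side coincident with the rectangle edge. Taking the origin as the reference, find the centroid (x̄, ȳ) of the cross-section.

Part | A | x̄ᵢ | ȳᵢ | A·x̄ᵢ | A·ȳᵢ
rectangular body | 2100.00 | 35.00 | 15.00 | 73500.00 | 31500.00
semicircular end | 353.43 | 76.37 | 15.00 | 26990.04 | 5301.44
Σ | 2453.43 |  |  | 100490.04 | 36801.44
x̄ = 100490.04 / 2453.43 = 40.96 cm
ȳ = 36801.44 / 2453.43 = 15.00 cm

x̄ = 40.96 cm, ȳ = 15.00 cm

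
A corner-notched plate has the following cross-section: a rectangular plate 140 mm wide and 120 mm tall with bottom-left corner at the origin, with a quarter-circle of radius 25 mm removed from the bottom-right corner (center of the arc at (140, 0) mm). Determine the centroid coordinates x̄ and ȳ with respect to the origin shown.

plate: A = 140 × 120 = 16800.00, centroid at (70.00, 60.00).
removed quarter-circle: A = −¼π·25² = -490.87, centroid at (129.39, 10.61).
ΣA = 16309.13 mm², ΣAx̄ = 1112485.99 mm³, ΣAȳ = 1002791.67 mm³.
x̄ = 1112485.99/16309.13 = 68.21 mm; ȳ = 1002791.67/16309.13 = 61.49 mm.

x̄ = 68.21 mm, ȳ = 61.49 mm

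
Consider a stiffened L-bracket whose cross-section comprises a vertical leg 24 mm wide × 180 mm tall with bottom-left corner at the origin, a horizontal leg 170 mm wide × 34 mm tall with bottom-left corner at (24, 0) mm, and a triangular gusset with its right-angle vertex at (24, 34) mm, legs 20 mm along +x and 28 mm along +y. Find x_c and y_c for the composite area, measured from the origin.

vertical leg: A = 24 × 180 = 4320.00, centroid at (12.00, 90.00).
horizontal leg: A = 170 × 34 = 5780.00, centroid at (109.00, 17.00).
gusset: A = ½·20·28 = 280.00, centroid at (30.67, 43.33).
ΣA = 10380.00 mm², ΣAx_c = 690446.67 mm³, ΣAy_c = 499193.33 mm³.
x_c = 690446.67/10380.00 = 66.52 mm; y_c = 499193.33/10380.00 = 48.09 mm.

x_c = 66.52 mm, y_c = 48.09 mm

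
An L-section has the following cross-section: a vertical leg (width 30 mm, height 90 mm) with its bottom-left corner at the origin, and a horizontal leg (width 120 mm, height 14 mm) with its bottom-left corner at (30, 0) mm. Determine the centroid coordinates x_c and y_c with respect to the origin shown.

x_c = 43.77 mm, y_c = 30.42 mm

vertical leg: A = 30 × 90 = 2700.00, centroid at (15.00, 45.00).
horizontal leg: A = 120 × 14 = 1680.00, centroid at (90.00, 7.00).
ΣA = 4380.00 mm²
ΣAx_c = (2700.00)(15.00) + (1680.00)(90.00) = 191700.00 mm³
ΣAy_c = (2700.00)(45.00) + (1680.00)(7.00) = 133260.00 mm³
x_c = 191700.00 / 4380.00 = 43.77 mm
y_c = 133260.00 / 4380.00 = 30.42 mm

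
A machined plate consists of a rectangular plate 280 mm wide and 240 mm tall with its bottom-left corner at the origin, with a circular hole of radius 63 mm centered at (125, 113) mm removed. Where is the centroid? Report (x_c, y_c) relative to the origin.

x_c = 143.42 mm, y_c = 121.59 mm

Part | A | x̄ᵢ | ȳᵢ | A·x̄ᵢ | A·ȳᵢ
plate | 67200.00 | 140.00 | 120.00 | 9408000.00 | 8064000.00
hole | -12468.98 | 125.00 | 113.00 | -1558622.66 | -1408994.88
Σ | 54731.02 |  |  | 7849377.34 | 6655005.12
x_c = 7849377.34 / 54731.02 = 143.42 mm
y_c = 6655005.12 / 54731.02 = 121.59 mm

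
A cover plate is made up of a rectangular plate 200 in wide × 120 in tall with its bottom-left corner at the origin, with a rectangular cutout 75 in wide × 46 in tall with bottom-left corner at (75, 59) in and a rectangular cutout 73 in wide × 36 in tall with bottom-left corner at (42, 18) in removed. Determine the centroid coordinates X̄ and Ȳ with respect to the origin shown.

X̄ = 100.75 in, Ȳ = 59.28 in

Part | A | x̄ᵢ | ȳᵢ | A·x̄ᵢ | A·ȳᵢ
plate | 24000.00 | 100.00 | 60.00 | 2400000.00 | 1440000.00
hole 1 | -3450.00 | 112.50 | 82.00 | -388125.00 | -282900.00
hole 2 | -2628.00 | 78.50 | 36.00 | -206298.00 | -94608.00
Σ | 17922.00 |  |  | 1805577.00 | 1062492.00
X̄ = 1805577.00 / 17922.00 = 100.75 in
Ȳ = 1062492.00 / 17922.00 = 59.28 in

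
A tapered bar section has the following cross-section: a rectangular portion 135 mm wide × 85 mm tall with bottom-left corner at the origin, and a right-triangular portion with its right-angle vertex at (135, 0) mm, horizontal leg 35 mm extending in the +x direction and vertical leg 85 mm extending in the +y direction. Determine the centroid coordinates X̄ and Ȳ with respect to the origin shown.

rectangular portion: A = 135 × 85 = 11475.00, centroid at (67.50, 42.50).
triangular portion: A = ½·35·85 = 1487.50, centroid at (146.67, 28.33).
ΣA = 12962.50 mm², ΣAX̄ = 992729.17 mm³, ΣAȲ = 529833.33 mm³.
X̄ = 992729.17/12962.50 = 76.58 mm; Ȳ = 529833.33/12962.50 = 40.87 mm.

X̄ = 76.58 mm, Ȳ = 40.87 mm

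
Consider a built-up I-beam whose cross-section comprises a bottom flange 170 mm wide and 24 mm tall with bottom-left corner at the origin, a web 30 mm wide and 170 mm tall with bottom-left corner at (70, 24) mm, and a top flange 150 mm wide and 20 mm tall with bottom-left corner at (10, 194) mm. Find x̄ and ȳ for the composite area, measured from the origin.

x̄ = 85.00 mm, ȳ = 99.91 mm

bottom flange: A = 170 × 24 = 4080.00, centroid at (85.00, 12.00).
web: A = 30 × 170 = 5100.00, centroid at (85.00, 109.00).
top flange: A = 150 × 20 = 3000.00, centroid at (85.00, 204.00).
ΣA = 12180.00 mm², ΣAx̄ = 1035300.00 mm³, ΣAȳ = 1216860.00 mm³.
x̄ = 1035300.00/12180.00 = 85.00 mm; ȳ = 1216860.00/12180.00 = 99.91 mm.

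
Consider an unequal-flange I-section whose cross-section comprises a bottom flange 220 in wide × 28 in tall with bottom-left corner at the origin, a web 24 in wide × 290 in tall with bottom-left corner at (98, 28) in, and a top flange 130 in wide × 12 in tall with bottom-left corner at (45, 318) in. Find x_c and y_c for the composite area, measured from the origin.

bottom flange: A = 220 × 28 = 6160.00, centroid at (110.00, 14.00).
web: A = 24 × 290 = 6960.00, centroid at (110.00, 173.00).
top flange: A = 130 × 12 = 1560.00, centroid at (110.00, 324.00).
ΣA = 14680.00 in²
ΣAx_c = (6160.00)(110.00) + (6960.00)(110.00) + (1560.00)(110.00) = 1614800.00 in³
ΣAy_c = (6160.00)(14.00) + (6960.00)(173.00) + (1560.00)(324.00) = 1795760.00 in³
x_c = 1614800.00 / 14680.00 = 110.00 in
y_c = 1795760.00 / 14680.00 = 122.33 in

x_c = 110.00 in, y_c = 122.33 in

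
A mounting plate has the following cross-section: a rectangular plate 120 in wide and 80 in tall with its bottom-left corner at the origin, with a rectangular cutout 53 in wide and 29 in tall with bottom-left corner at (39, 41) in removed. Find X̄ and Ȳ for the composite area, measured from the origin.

Part | A | x̄ᵢ | ȳᵢ | A·x̄ᵢ | A·ȳᵢ
plate | 9600.00 | 60.00 | 40.00 | 576000.00 | 384000.00
hole | -1537.00 | 65.50 | 55.50 | -100673.50 | -85303.50
Σ | 8063.00 |  |  | 475326.50 | 298696.50
X̄ = 475326.50 / 8063.00 = 58.95 in
Ȳ = 298696.50 / 8063.00 = 37.05 in

X̄ = 58.95 in, Ȳ = 37.05 in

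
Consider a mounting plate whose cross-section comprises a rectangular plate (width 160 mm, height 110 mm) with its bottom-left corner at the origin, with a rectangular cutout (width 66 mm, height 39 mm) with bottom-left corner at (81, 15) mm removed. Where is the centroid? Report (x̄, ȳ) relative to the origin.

Part | A | x̄ᵢ | ȳᵢ | A·x̄ᵢ | A·ȳᵢ
plate | 17600.00 | 80.00 | 55.00 | 1408000.00 | 968000.00
hole | -2574.00 | 114.00 | 34.50 | -293436.00 | -88803.00
Σ | 15026.00 |  |  | 1114564.00 | 879197.00
x̄ = 1114564.00 / 15026.00 = 74.18 mm
ȳ = 879197.00 / 15026.00 = 58.51 mm

x̄ = 74.18 mm, ȳ = 58.51 mm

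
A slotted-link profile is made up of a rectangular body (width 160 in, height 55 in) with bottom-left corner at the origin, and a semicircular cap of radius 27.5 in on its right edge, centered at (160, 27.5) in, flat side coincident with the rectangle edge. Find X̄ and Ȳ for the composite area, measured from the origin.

X̄ = 90.90 in, Ȳ = 27.50 in

rectangular body: A = 160 × 55 = 8800.00, centroid at (80.00, 27.50).
semicircular end: A = ½π·27.5² = 1187.91, centroid at (171.67, 27.50).
ΣA = 9987.91 in², ΣAX̄ = 907930.94 in³, ΣAȲ = 274667.65 in³.
X̄ = 907930.94/9987.91 = 90.90 in; Ȳ = 274667.65/9987.91 = 27.50 in.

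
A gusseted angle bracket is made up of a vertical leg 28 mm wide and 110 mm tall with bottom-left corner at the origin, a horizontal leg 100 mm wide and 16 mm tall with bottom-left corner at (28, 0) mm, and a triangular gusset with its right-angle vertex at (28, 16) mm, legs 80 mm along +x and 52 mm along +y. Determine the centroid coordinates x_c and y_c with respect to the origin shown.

vertical leg: A = 28 × 110 = 3080.00, centroid at (14.00, 55.00).
horizontal leg: A = 100 × 16 = 1600.00, centroid at (78.00, 8.00).
gusset: A = ½·80·52 = 2080.00, centroid at (54.67, 33.33).
ΣA = 6760.00 mm², ΣAx_c = 281626.67 mm³, ΣAy_c = 251533.33 mm³.
x_c = 281626.67/6760.00 = 41.66 mm; y_c = 251533.33/6760.00 = 37.21 mm.

x_c = 41.66 mm, y_c = 37.21 mm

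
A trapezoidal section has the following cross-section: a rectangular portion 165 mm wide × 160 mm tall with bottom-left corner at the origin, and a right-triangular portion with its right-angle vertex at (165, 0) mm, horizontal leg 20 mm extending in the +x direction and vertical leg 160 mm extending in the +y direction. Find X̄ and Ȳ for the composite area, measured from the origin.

X̄ = 87.60 mm, Ȳ = 78.48 mm

rectangular portion: A = 165 × 160 = 26400.00, centroid at (82.50, 80.00).
triangular portion: A = ½·20·160 = 1600.00, centroid at (171.67, 53.33).
ΣA = 28000.00 mm², ΣAX̄ = 2452666.67 mm³, ΣAȲ = 2197333.33 mm³.
X̄ = 2452666.67/28000.00 = 87.60 mm; Ȳ = 2197333.33/28000.00 = 78.48 mm.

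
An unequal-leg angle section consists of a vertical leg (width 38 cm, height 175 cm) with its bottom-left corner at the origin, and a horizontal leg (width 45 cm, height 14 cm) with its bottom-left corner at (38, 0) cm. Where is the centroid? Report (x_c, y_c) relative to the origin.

vertical leg: A = 38 × 175 = 6650.00, centroid at (19.00, 87.50).
horizontal leg: A = 45 × 14 = 630.00, centroid at (60.50, 7.00).
ΣA = 7280.00 cm², ΣAx_c = 164465.00 cm³, ΣAy_c = 586285.00 cm³.
x_c = 164465.00/7280.00 = 22.59 cm; y_c = 586285.00/7280.00 = 80.53 cm.

x_c = 22.59 cm, y_c = 80.53 cm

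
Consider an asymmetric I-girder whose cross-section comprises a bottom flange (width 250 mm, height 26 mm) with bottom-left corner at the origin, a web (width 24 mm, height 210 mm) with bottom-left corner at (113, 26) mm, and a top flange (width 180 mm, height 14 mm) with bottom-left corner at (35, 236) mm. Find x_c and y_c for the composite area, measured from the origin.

Part | A | x̄ᵢ | ȳᵢ | A·x̄ᵢ | A·ȳᵢ
bottom flange | 6500.00 | 125.00 | 13.00 | 812500.00 | 84500.00
web | 5040.00 | 125.00 | 131.00 | 630000.00 | 660240.00
top flange | 2520.00 | 125.00 | 243.00 | 315000.00 | 612360.00
Σ | 14060.00 |  |  | 1757500.00 | 1357100.00
x_c = 1757500.00 / 14060.00 = 125.00 mm
y_c = 1357100.00 / 14060.00 = 96.52 mm

x_c = 125.00 mm, y_c = 96.52 mm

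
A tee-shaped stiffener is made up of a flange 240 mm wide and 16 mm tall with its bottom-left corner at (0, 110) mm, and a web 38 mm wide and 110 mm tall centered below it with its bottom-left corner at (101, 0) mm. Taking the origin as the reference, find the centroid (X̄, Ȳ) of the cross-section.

Part | A | x̄ᵢ | ȳᵢ | A·x̄ᵢ | A·ȳᵢ
web | 4180.00 | 120.00 | 55.00 | 501600.00 | 229900.00
flange | 3840.00 | 120.00 | 118.00 | 460800.00 | 453120.00
Σ | 8020.00 |  |  | 962400.00 | 683020.00
X̄ = 962400.00 / 8020.00 = 120.00 mm
Ȳ = 683020.00 / 8020.00 = 85.16 mm

X̄ = 120.00 mm, Ȳ = 85.16 mm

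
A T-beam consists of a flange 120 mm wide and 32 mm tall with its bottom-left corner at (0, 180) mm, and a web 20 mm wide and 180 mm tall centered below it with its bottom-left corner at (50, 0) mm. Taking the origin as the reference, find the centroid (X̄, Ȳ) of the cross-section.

X̄ = 60.00 mm, Ȳ = 144.71 mm

web: A = 20 × 180 = 3600.00, centroid at (60.00, 90.00).
flange: A = 120 × 32 = 3840.00, centroid at (60.00, 196.00).
ΣA = 7440.00 mm²
ΣAX̄ = (3600.00)(60.00) + (3840.00)(60.00) = 446400.00 mm³
ΣAȲ = (3600.00)(90.00) + (3840.00)(196.00) = 1076640.00 mm³
X̄ = 446400.00 / 7440.00 = 60.00 mm
Ȳ = 1076640.00 / 7440.00 = 144.71 mm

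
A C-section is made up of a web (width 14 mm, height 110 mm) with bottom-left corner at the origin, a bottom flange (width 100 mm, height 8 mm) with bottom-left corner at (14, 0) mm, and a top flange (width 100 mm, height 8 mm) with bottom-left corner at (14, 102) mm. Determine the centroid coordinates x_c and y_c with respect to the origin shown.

web: A = 14 × 110 = 1540.00, centroid at (7.00, 55.00).
bottom flange: A = 100 × 8 = 800.00, centroid at (64.00, 4.00).
top flange: A = 100 × 8 = 800.00, centroid at (64.00, 106.00).
ΣA = 3140.00 mm², ΣAx_c = 113180.00 mm³, ΣAy_c = 172700.00 mm³.
x_c = 113180.00/3140.00 = 36.04 mm; y_c = 172700.00/3140.00 = 55.00 mm.

x_c = 36.04 mm, y_c = 55.00 mm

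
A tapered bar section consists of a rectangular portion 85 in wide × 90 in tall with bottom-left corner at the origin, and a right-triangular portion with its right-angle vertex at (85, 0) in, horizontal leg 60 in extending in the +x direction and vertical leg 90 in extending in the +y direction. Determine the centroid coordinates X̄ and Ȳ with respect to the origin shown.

X̄ = 58.80 in, Ȳ = 41.09 in

Part | A | x̄ᵢ | ȳᵢ | A·x̄ᵢ | A·ȳᵢ
rectangular portion | 7650.00 | 42.50 | 45.00 | 325125.00 | 344250.00
triangular portion | 2700.00 | 105.00 | 30.00 | 283500.00 | 81000.00
Σ | 10350.00 |  |  | 608625.00 | 425250.00
X̄ = 608625.00 / 10350.00 = 58.80 in
Ȳ = 425250.00 / 10350.00 = 41.09 in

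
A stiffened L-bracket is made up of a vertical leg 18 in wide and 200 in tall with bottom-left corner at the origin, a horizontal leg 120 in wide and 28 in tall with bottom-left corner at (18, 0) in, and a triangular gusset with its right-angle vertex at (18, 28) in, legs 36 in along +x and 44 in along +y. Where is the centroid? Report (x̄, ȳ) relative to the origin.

Part | A | x̄ᵢ | ȳᵢ | A·x̄ᵢ | A·ȳᵢ
vertical leg | 3600.00 | 9.00 | 100.00 | 32400.00 | 360000.00
horizontal leg | 3360.00 | 78.00 | 14.00 | 262080.00 | 47040.00
gusset | 792.00 | 30.00 | 42.67 | 23760.00 | 33792.00
Σ | 7752.00 |  |  | 318240.00 | 440832.00
x̄ = 318240.00 / 7752.00 = 41.05 in
ȳ = 440832.00 / 7752.00 = 56.87 in

x̄ = 41.05 in, ȳ = 56.87 in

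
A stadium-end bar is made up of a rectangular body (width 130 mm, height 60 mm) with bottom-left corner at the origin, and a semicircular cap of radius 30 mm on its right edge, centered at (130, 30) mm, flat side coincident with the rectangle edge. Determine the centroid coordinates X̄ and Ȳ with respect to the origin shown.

Part | A | x̄ᵢ | ȳᵢ | A·x̄ᵢ | A·ȳᵢ
rectangular body | 7800.00 | 65.00 | 30.00 | 507000.00 | 234000.00
semicircular end | 1413.72 | 142.73 | 30.00 | 201783.17 | 42411.50
Σ | 9213.72 |  |  | 708783.17 | 276411.50
X̄ = 708783.17 / 9213.72 = 76.93 mm
Ȳ = 276411.50 / 9213.72 = 30.00 mm

X̄ = 76.93 mm, Ȳ = 30.00 mm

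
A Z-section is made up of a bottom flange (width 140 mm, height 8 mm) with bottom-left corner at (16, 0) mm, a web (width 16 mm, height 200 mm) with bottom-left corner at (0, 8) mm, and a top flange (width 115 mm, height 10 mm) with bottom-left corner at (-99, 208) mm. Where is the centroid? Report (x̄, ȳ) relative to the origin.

bottom flange: A = 140 × 8 = 1120.00, centroid at (86.00, 4.00).
web: A = 16 × 200 = 3200.00, centroid at (8.00, 108.00).
top flange: A = 115 × 10 = 1150.00, centroid at (-41.50, 213.00).
ΣA = 5470.00 mm²
ΣAx̄ = (1120.00)(86.00) + (3200.00)(8.00) + (1150.00)(-41.50) = 74195.00 mm³
ΣAȳ = (1120.00)(4.00) + (3200.00)(108.00) + (1150.00)(213.00) = 595030.00 mm³
x̄ = 74195.00 / 5470.00 = 13.56 mm
ȳ = 595030.00 / 5470.00 = 108.78 mm

x̄ = 13.56 mm, ȳ = 108.78 mm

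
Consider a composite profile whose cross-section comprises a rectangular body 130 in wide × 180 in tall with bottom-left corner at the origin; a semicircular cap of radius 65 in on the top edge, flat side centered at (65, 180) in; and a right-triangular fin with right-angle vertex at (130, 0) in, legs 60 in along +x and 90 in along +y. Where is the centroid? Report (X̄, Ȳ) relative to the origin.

X̄ = 72.01 in, Ȳ = 108.89 in

rectangular body: A = 130 × 180 = 23400.00, centroid at (65.00, 90.00).
semicircular top: A = ½π·65² = 6636.61, centroid at (65.00, 207.59).
triangular fin: A = ½·60·90 = 2700.00, centroid at (150.00, 30.00).
ΣA = 32736.61 in²
ΣAX̄ = (23400.00)(65.00) + (6636.61)(65.00) + (2700.00)(150.00) = 2357379.94 in³
ΣAȲ = (23400.00)(90.00) + (6636.61)(207.59) + (2700.00)(30.00) = 3564673.94 in³
X̄ = 2357379.94 / 32736.61 = 72.01 in
Ȳ = 3564673.94 / 32736.61 = 108.89 in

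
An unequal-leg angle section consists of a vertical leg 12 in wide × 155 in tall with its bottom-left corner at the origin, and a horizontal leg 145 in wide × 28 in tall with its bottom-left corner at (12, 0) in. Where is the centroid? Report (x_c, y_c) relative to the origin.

x_c = 59.84 in, y_c = 33.95 in

Part | A | x̄ᵢ | ȳᵢ | A·x̄ᵢ | A·ȳᵢ
vertical leg | 1860.00 | 6.00 | 77.50 | 11160.00 | 144150.00
horizontal leg | 4060.00 | 84.50 | 14.00 | 343070.00 | 56840.00
Σ | 5920.00 |  |  | 354230.00 | 200990.00
x_c = 354230.00 / 5920.00 = 59.84 in
y_c = 200990.00 / 5920.00 = 33.95 in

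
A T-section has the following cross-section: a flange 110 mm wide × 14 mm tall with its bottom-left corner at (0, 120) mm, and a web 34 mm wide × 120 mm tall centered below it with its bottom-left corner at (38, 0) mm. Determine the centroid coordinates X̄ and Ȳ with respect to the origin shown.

X̄ = 55.00 mm, Ȳ = 78.36 mm

web: A = 34 × 120 = 4080.00, centroid at (55.00, 60.00).
flange: A = 110 × 14 = 1540.00, centroid at (55.00, 127.00).
ΣA = 5620.00 mm²
ΣAX̄ = (4080.00)(55.00) + (1540.00)(55.00) = 309100.00 mm³
ΣAȲ = (4080.00)(60.00) + (1540.00)(127.00) = 440380.00 mm³
X̄ = 309100.00 / 5620.00 = 55.00 mm
Ȳ = 440380.00 / 5620.00 = 78.36 mm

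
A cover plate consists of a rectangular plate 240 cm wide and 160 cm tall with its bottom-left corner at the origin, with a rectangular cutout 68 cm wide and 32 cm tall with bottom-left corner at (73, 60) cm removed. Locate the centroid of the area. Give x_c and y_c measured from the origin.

plate: A = 240 × 160 = 38400.00, centroid at (120.00, 80.00).
hole: A = −(68 × 32) = -2176.00, centroid at (107.00, 76.00).
ΣA = 36224.00 cm²
ΣAx_c = (38400.00)(120.00) + (-2176.00)(107.00) = 4375168.00 cm³
ΣAy_c = (38400.00)(80.00) + (-2176.00)(76.00) = 2906624.00 cm³
x_c = 4375168.00 / 36224.00 = 120.78 cm
y_c = 2906624.00 / 36224.00 = 80.24 cm

x_c = 120.78 cm, y_c = 80.24 cm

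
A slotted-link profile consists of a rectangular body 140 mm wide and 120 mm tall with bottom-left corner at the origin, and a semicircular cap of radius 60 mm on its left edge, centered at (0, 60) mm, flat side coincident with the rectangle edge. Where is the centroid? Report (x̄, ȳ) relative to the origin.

Part | A | x̄ᵢ | ȳᵢ | A·x̄ᵢ | A·ȳᵢ
rectangular body | 16800.00 | 70.00 | 60.00 | 1176000.00 | 1008000.00
semicircular end | 5654.87 | -25.46 | 60.00 | -144000.00 | 339292.01
Σ | 22454.87 |  |  | 1032000.00 | 1347292.01
x̄ = 1032000.00 / 22454.87 = 45.96 mm
ȳ = 1347292.01 / 22454.87 = 60.00 mm

x̄ = 45.96 mm, ȳ = 60.00 mm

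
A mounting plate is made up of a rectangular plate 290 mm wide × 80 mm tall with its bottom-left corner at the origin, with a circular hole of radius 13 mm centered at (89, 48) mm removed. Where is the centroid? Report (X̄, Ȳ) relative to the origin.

X̄ = 146.31 mm, Ȳ = 39.81 mm

plate: A = 290 × 80 = 23200.00, centroid at (145.00, 40.00).
hole: A = −π·13² = -530.93, centroid at (89.00, 48.00).
ΣA = 22669.07 mm²
ΣAX̄ = (23200.00)(145.00) + (-530.93)(89.00) = 3316747.30 mm³
ΣAȲ = (23200.00)(40.00) + (-530.93)(48.00) = 902515.40 mm³
X̄ = 3316747.30 / 22669.07 = 146.31 mm
Ȳ = 902515.40 / 22669.07 = 39.81 mm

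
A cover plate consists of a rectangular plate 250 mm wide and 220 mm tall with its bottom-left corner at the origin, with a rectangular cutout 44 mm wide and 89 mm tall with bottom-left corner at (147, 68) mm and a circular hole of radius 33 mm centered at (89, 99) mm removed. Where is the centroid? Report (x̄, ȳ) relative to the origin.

Part | A | x̄ᵢ | ȳᵢ | A·x̄ᵢ | A·ȳᵢ
plate | 55000.00 | 125.00 | 110.00 | 6875000.00 | 6050000.00
hole 1 | -3916.00 | 169.00 | 112.50 | -661804.00 | -440550.00
hole 2 | -3421.19 | 89.00 | 99.00 | -304486.30 | -338698.25
Σ | 47662.81 |  |  | 5908709.70 | 5270751.75
x̄ = 5908709.70 / 47662.81 = 123.97 mm
ȳ = 5270751.75 / 47662.81 = 110.58 mm

x̄ = 123.97 mm, ȳ = 110.58 mm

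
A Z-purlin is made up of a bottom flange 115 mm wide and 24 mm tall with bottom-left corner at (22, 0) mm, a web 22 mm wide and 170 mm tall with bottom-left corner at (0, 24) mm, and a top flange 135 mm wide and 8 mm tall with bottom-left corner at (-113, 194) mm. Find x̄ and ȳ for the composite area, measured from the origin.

x̄ = 27.89 mm, ȳ = 86.36 mm

Part | A | x̄ᵢ | ȳᵢ | A·x̄ᵢ | A·ȳᵢ
bottom flange | 2760.00 | 79.50 | 12.00 | 219420.00 | 33120.00
web | 3740.00 | 11.00 | 109.00 | 41140.00 | 407660.00
top flange | 1080.00 | -45.50 | 198.00 | -49140.00 | 213840.00
Σ | 7580.00 |  |  | 211420.00 | 654620.00
x̄ = 211420.00 / 7580.00 = 27.89 mm
ȳ = 654620.00 / 7580.00 = 86.36 mm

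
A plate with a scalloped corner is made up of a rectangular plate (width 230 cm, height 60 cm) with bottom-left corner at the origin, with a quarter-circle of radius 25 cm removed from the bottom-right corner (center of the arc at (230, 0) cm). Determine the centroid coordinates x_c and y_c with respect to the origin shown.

x_c = 111.15 cm, y_c = 30.72 cm

plate: A = 230 × 60 = 13800.00, centroid at (115.00, 30.00).
removed quarter-circle: A = −¼π·25² = -490.87, centroid at (219.39, 10.61).
ΣA = 13309.13 cm²
ΣAx_c = (13800.00)(115.00) + (-490.87)(219.39) = 1479307.35 cm³
ΣAy_c = (13800.00)(30.00) + (-490.87)(10.61) = 408791.67 cm³
x_c = 1479307.35 / 13309.13 = 111.15 cm
y_c = 408791.67 / 13309.13 = 30.72 cm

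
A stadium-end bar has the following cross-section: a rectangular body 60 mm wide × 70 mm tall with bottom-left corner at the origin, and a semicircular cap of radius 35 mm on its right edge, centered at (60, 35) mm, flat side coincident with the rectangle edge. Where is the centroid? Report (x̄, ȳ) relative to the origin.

x̄ = 44.09 mm, ȳ = 35.00 mm

rectangular body: A = 60 × 70 = 4200.00, centroid at (30.00, 35.00).
semicircular end: A = ½π·35² = 1924.23, centroid at (74.85, 35.00).
ΣA = 6124.23 mm²
ΣAx̄ = (4200.00)(30.00) + (1924.23)(74.85) = 270036.86 mm³
ΣAȳ = (4200.00)(35.00) + (1924.23)(35.00) = 214347.89 mm³
x̄ = 270036.86 / 6124.23 = 44.09 mm
ȳ = 214347.89 / 6124.23 = 35.00 mm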